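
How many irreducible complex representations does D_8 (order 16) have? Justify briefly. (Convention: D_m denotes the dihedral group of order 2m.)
7

Argument: The number of irreducible complex representations of a finite group equals its number of conjugacy classes. D_8 has 7 conjugacy classes (n/2 + 3 for n even), so D_8 (order 16) has exactly 7 irreducible complex representations.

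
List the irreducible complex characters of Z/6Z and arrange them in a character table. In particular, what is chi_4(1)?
Character table of Z/6Z (irreps indexed chi_0,...,chi_5 with chi_k(m) = zeta_6^(k*m), zeta_6 = exp(2*pi*i/6)):
  irrep \ class  {0} (size 1)  {1} (size 1)    {2} (size 1)    {3} (size 1)  {4} (size 1)    {5} (size 1)  
  chi_0          1             1               1               1             1               1             
  chi_1          1             exp(I*pi/3)     exp(2*I*pi/3)   -1            exp(-2*I*pi/3)  exp(-I*pi/3)  
  chi_2          1             exp(2*I*pi/3)   exp(-2*I*pi/3)  1             exp(2*I*pi/3)   exp(-2*I*pi/3)
  chi_3          1             -1              1               -1            1               -1            
  chi_4          1             exp(-2*I*pi/3)  exp(2*I*pi/3)   1             exp(-2*I*pi/3)  exp(2*I*pi/3) 
  chi_5          1             exp(-I*pi/3)    exp(-2*I*pi/3)  -1            exp(2*I*pi/3)   exp(I*pi/3)   

Spot check: chi_4(1) = zeta_6^(4*1) = zeta_6^4 = exp(-2*I*pi/3).

Z/6Z is abelian, so all 6 irreducible complex representations are 1-dimensional. They are given by chi_k(m) = zeta_6^(k*m) for k = 0,...,5. Row orthogonality: sum_m chi_k(m) conj(chi_l(m)) = 6 * [k = l].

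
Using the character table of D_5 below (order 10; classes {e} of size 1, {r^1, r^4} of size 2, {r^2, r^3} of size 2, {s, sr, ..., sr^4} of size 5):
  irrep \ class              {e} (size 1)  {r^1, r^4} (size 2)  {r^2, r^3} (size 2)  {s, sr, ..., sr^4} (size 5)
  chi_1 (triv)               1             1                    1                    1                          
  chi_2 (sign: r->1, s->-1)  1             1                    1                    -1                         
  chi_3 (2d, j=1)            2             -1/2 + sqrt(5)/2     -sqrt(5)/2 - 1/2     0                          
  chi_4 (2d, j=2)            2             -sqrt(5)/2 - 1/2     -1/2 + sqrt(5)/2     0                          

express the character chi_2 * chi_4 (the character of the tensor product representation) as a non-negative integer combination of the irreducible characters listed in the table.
chi_2 tensor chi_4 = chi_4 (all other irreducibles have multiplicity 0).

Working: The character of a tensor product is the pointwise product (chi_2 * chi_4)(C) = chi_2(C) * chi_4(C):
  {e}: (1)*(2), {r^1, r^4}: (1)*(-sqrt(5)/2 - 1/2), {r^2, r^3}: (1)*(-1/2 + sqrt(5)/2), {s, sr, ..., sr^4}: (-1)*(0)
so (chi_2 * chi_4) takes values
  {e} -> 2, {r^1, r^4} -> -sqrt(5)/2 - 1/2, {r^2, r^3} -> -1/2 + sqrt(5)/2, {s, sr, ..., sr^4} -> 0.
Now take the inner product of this character with each irreducible chi from the table, <chi_2*chi_4, chi> = (1/10) sum_C |C| (chi_2*chi_4)(C) conj(chi(C)):
  <chi_2*chi_4, chi_1> = (1/10)[1*(2)*conj(1) + 2*(-sqrt(5)/2 - 1/2)*conj(1) + 2*(-1/2 + sqrt(5)/2)*conj(1) + 5*(0)*conj(1)]
      = (1/10)[(2) + (-sqrt(5) - 1) + (-1 + sqrt(5)) + (0)] = 0/10 = 0
  <chi_2*chi_4, chi_2> = (1/10)[1*(2)*conj(1) + 2*(-sqrt(5)/2 - 1/2)*conj(1) + 2*(-1/2 + sqrt(5)/2)*conj(1) + 5*(0)*conj(-1)]
      = (1/10)[(2) + (-sqrt(5) - 1) + (-1 + sqrt(5)) + (0)] = 0/10 = 0
  <chi_2*chi_4, chi_3> = (1/10)[1*(2)*conj(2) + 2*(-sqrt(5)/2 - 1/2)*conj(-1/2 + sqrt(5)/2) + 2*(-1/2 + sqrt(5)/2)*conj(-sqrt(5)/2 - 1/2) + 5*(0)*conj(0)]
      = (1/10)[(4) + (-2) + (-2) + (0)] = 0/10 = 0
  <chi_2*chi_4, chi_4> = (1/10)[1*(2)*conj(2) + 2*(-sqrt(5)/2 - 1/2)*conj(-sqrt(5)/2 - 1/2) + 2*(-1/2 + sqrt(5)/2)*conj(-1/2 + sqrt(5)/2) + 5*(0)*conj(0)]
      = (1/10)[(4) + (sqrt(5) + 3) + (3 - sqrt(5)) + (0)] = 10/10 = 1
Hence the multiplicities are chi_4: 1. Dimension check: dim(chi_2)*dim(chi_4) = 1*2 = 2 and sum (mult * dim) = 1*2 = 2.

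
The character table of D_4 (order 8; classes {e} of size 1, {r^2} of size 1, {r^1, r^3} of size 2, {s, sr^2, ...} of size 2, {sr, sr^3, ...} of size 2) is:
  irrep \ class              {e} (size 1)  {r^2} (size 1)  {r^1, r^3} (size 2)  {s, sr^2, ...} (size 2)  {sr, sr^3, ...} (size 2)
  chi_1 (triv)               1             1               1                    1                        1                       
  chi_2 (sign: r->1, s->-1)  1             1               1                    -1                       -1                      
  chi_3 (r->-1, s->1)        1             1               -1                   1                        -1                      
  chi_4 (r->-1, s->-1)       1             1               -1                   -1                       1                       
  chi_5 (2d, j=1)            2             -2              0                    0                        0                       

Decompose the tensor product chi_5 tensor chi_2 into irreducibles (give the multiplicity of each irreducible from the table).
chi_5 tensor chi_2 = chi_5 (all other irreducibles have multiplicity 0).

Proof sketch: The character of a tensor product is the pointwise product (chi_5 * chi_2)(C) = chi_5(C) * chi_2(C):
  {e}: (2)*(1), {r^2}: (-2)*(1), {r^1, r^3}: (0)*(1), {s, sr^2, ...}: (0)*(-1), {sr, sr^3, ...}: (0)*(-1)
so (chi_5 * chi_2) takes values
  {e} -> 2, {r^2} -> -2, {r^1, r^3} -> 0, {s, sr^2, ...} -> 0, {sr, sr^3, ...} -> 0.
Now take the inner product of this character with each irreducible chi from the table, <chi_5*chi_2, chi> = (1/8) sum_C |C| (chi_5*chi_2)(C) conj(chi(C)):
  <chi_5*chi_2, chi_1> = (1/8)[1*(2)*conj(1) + 1*(-2)*conj(1) + 2*(0)*conj(1) + 2*(0)*conj(1) + 2*(0)*conj(1)]
      = (1/8)[(2) + (-2) + (0) + (0) + (0)] = 0/8 = 0
  <chi_5*chi_2, chi_2> = (1/8)[1*(2)*conj(1) + 1*(-2)*conj(1) + 2*(0)*conj(1) + 2*(0)*conj(-1) + 2*(0)*conj(-1)]
      = (1/8)[(2) + (-2) + (0) + (0) + (0)] = 0/8 = 0
  <chi_5*chi_2, chi_3> = (1/8)[1*(2)*conj(1) + 1*(-2)*conj(1) + 2*(0)*conj(-1) + 2*(0)*conj(1) + 2*(0)*conj(-1)]
      = (1/8)[(2) + (-2) + (0) + (0) + (0)] = 0/8 = 0
  <chi_5*chi_2, chi_4> = (1/8)[1*(2)*conj(1) + 1*(-2)*conj(1) + 2*(0)*conj(-1) + 2*(0)*conj(-1) + 2*(0)*conj(1)]
      = (1/8)[(2) + (-2) + (0) + (0) + (0)] = 0/8 = 0
  <chi_5*chi_2, chi_5> = (1/8)[1*(2)*conj(2) + 1*(-2)*conj(-2) + 2*(0)*conj(0) + 2*(0)*conj(0) + 2*(0)*conj(0)]
      = (1/8)[(4) + (4) + (0) + (0) + (0)] = 8/8 = 1
Hence the multiplicities are chi_5: 1. Dimension check: dim(chi_5)*dim(chi_2) = 2*1 = 2 and sum (mult * dim) = 1*2 = 2.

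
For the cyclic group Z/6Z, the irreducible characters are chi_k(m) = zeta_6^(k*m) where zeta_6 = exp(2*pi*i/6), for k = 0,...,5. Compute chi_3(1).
chi_3(1) = zeta_6^3 = -1

Details: chi_3(1) = zeta_6^(3*1) = zeta_6^3. Since zeta_6^6 = 1, this equals zeta_6^3 = exp(2*pi*i*3/6) = -1.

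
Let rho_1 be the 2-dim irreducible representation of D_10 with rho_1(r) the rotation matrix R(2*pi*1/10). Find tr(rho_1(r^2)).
chi_{rho_1}(r^2) = 2*cos(2*pi*1*2/10) = -1/2 + sqrt(5)/2

rho_1(r^2) is rotation by angle 2*pi*1*2/10, whose trace is 2*cos(2*pi*1*2/10) = -1/2 + sqrt(5)/2.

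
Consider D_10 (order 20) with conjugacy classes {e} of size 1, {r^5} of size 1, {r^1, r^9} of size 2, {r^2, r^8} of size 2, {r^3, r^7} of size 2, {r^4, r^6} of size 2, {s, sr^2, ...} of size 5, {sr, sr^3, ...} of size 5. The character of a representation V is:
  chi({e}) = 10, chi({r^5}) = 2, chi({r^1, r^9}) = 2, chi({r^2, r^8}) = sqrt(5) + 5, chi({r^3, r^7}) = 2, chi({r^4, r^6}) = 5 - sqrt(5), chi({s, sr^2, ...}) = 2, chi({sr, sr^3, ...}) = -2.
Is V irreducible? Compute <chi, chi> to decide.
Not irreducible (reducible): <chi, chi> = 14 > 1.

Explanation: <chi, chi> = (1/|G|) sum_C |C| * |chi(C)|^2 = (1/20)[1*|10|^2 + 1*|2|^2 + 2*|2|^2 + 2*|sqrt(5) + 5|^2 + 2*|2|^2 + 2*|5 - sqrt(5)|^2 + 5*|2|^2 + 5*|-2|^2]
  = (1/20)[(100) + (4) + (8) + (20*sqrt(5) + 60) + (8) + (60 - 20*sqrt(5)) + (20) + (20)] = 280/20 = 14.
A character is irreducible iff <chi, chi> = 1, so this representation is reducible.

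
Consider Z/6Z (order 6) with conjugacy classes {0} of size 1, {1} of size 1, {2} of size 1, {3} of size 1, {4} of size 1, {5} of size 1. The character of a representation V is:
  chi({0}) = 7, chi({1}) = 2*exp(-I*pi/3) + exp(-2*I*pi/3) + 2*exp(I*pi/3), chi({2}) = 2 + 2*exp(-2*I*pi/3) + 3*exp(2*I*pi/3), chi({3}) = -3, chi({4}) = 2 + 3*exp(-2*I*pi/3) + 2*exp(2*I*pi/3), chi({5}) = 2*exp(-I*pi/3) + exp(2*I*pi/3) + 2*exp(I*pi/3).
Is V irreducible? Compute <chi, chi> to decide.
Not irreducible (reducible): <chi, chi> = 11 > 1.

Why: <chi, chi> = (1/|G|) sum_C |C| * |chi(C)|^2 = (1/6)[1*|7|^2 + 1*|2*exp(-I*pi/3) + exp(-2*I*pi/3) + 2*exp(I*pi/3)|^2 + 1*|2 + 2*exp(-2*I*pi/3) + 3*exp(2*I*pi/3)|^2 + 1*|-3|^2 + 1*|2 + 3*exp(-2*I*pi/3) + 2*exp(2*I*pi/3)|^2 + 1*|2*exp(-I*pi/3) + exp(2*I*pi/3) + 2*exp(I*pi/3)|^2]
  = (1/6)[(49) + (3) + (1) + (9) + (1) + (3)] = 66/6 = 11.
(Exp terms are combined using exp(i*s)*conj(exp(i*t)) = exp(i*(s-t)), and sums of them are collapsed using the identity that for every m > 1 the m distinct m-th roots of unity sum to 0, e.g. 1 + exp(2*I*pi/3) + exp(-2*I*pi/3) = 0.)
A character is irreducible iff <chi, chi> = 1, so this representation is reducible.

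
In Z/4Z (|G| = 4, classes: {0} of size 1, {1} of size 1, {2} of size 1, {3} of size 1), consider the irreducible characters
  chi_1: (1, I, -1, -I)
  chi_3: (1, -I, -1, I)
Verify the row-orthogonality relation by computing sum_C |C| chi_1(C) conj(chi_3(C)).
Sum = 0; so <chi_1, chi_3> = 0 (distinct irreducibles are orthogonal).

Details: Compute term by term over conjugacy classes (|C| * chi_1(C) * conj(chi_3(C))):
  1*(1)*conj(1) + 1*(I)*conj(-I) + 1*(-1)*conj(-1) + 1*(-I)*conj(I)
  = (1) + (-1) + (1) + (-1)
  = 0.
(Exp terms are combined using exp(i*s)*conj(exp(i*t)) = exp(i*(s-t)), and sums of them are collapsed using the identity that for every m > 1 the m distinct m-th roots of unity sum to 0, e.g. 1 + exp(2*I*pi/3) + exp(-2*I*pi/3) = 0.)
Dividing by |G| = 4 gives 0/4 = 0, matching the row-orthogonality relation <chi_1, chi_3> = [chi_1 = chi_3].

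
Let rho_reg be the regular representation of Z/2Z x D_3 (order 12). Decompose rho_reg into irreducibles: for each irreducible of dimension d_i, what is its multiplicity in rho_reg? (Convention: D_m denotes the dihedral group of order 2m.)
Each irreducible V_i of dimension d_i appears with multiplicity d_i, i.e. rho_reg = (direct sum over all irreducibles V_i) d_i V_i. The irreducible dimensions for Z/2Z x D_3 are 1, 1, 1, 1, 2, 2: 4 irreducibles of dimension 1, each with multiplicity 1; 2 irreducibles of dimension 2, each with multiplicity 2. Total dimension 4*1*1 + 2*2*2 = 12 = |G|.

Why: General theorem: in the regular representation of a finite group G, each irreducible appears with multiplicity equal to its dimension. Check: dim(rho_reg) = sum d_i^2 = 1 + 1 + 1 + 1 + 4 + 4 = 12 = |G|.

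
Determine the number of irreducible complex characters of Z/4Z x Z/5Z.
20

The number of irreducible complex representations of a finite group equals its number of conjugacy classes. Z/4Z x Z/5Z is abelian of order 20, so every element is its own conjugacy class: 20 classes, so Z/4Z x Z/5Z (order 20) has exactly 20 irreducible complex representations.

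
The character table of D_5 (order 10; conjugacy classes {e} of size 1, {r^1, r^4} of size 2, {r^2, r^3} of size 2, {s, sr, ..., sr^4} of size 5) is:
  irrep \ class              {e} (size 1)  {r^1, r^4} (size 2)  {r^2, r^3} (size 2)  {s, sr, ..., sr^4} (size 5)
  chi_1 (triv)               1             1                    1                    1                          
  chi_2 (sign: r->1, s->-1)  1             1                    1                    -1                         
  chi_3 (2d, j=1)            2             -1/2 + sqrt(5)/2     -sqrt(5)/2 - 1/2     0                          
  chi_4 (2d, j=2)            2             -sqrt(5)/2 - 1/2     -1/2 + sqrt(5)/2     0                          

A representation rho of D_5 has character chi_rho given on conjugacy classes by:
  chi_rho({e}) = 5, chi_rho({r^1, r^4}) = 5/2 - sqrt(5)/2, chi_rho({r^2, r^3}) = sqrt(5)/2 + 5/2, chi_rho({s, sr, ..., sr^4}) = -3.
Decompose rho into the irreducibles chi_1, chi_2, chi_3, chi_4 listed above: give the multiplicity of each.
Multiplicities: chi_1: 0, chi_2: 3, chi_3: 0, chi_4: 1.

Justification: Use <chi_rho, chi> = (1/|G|) sum_C |C| * chi_rho(C) * conj(chi(C)) with |G| = 10 for each irreducible chi in the table:
  <chi_rho, chi_1> = (1/10)[1*(5)*conj(1) + 2*(5/2 - sqrt(5)/2)*conj(1) + 2*(sqrt(5)/2 + 5/2)*conj(1) + 5*(-3)*conj(1)]
      = (1/10)[(5) + (5 - sqrt(5)) + (sqrt(5) + 5) + (-15)] = 0/10 = 0
  <chi_rho, chi_2> = (1/10)[1*(5)*conj(1) + 2*(5/2 - sqrt(5)/2)*conj(1) + 2*(sqrt(5)/2 + 5/2)*conj(1) + 5*(-3)*conj(-1)]
      = (1/10)[(5) + (5 - sqrt(5)) + (sqrt(5) + 5) + (15)] = 30/10 = 3
  <chi_rho, chi_3> = (1/10)[1*(5)*conj(2) + 2*(5/2 - sqrt(5)/2)*conj(-1/2 + sqrt(5)/2) + 2*(sqrt(5)/2 + 5/2)*conj(-sqrt(5)/2 - 1/2) + 5*(-3)*conj(0)]
      = (1/10)[(10) + (-5 + 3*sqrt(5)) + (-3*sqrt(5) - 5) + (0)] = 0/10 = 0
  <chi_rho, chi_4> = (1/10)[1*(5)*conj(2) + 2*(5/2 - sqrt(5)/2)*conj(-sqrt(5)/2 - 1/2) + 2*(sqrt(5)/2 + 5/2)*conj(-1/2 + sqrt(5)/2) + 5*(-3)*conj(0)]
      = (1/10)[(10) + (-2*sqrt(5)) + (2*sqrt(5)) + (0)] = 10/10 = 1
Dimension check: dim(rho) = sum (mult * dim) = 0*1 + 3*1 + 0*2 + 1*2 = 5 = chi_rho(e) = 5.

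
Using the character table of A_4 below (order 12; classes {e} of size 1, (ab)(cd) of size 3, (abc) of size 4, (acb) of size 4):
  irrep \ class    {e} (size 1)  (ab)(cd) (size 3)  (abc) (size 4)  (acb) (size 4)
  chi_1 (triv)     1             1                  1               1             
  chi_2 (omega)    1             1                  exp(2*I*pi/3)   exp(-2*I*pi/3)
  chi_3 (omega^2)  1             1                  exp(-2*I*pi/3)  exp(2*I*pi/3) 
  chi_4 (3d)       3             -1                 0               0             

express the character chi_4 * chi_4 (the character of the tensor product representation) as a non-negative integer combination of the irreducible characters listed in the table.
chi_4 tensor chi_4 = chi_1 + chi_2 + chi_3 + 2*chi_4 (all other irreducibles have multiplicity 0).

Details: The character of a tensor product is the pointwise product (chi_4 * chi_4)(C) = chi_4(C) * chi_4(C):
  {e}: (3)*(3), (ab)(cd): (-1)*(-1), (abc): (0)*(0), (acb): (0)*(0)
so (chi_4 * chi_4) takes values
  {e} -> 9, (ab)(cd) -> 1, (abc) -> 0, (acb) -> 0.
Now take the inner product of this character with each irreducible chi from the table, <chi_4*chi_4, chi> = (1/12) sum_C |C| (chi_4*chi_4)(C) conj(chi(C)):
  <chi_4*chi_4, chi_1> = (1/12)[1*(9)*conj(1) + 3*(1)*conj(1) + 4*(0)*conj(1) + 4*(0)*conj(1)]
      = (1/12)[(9) + (3) + (0) + (0)] = 12/12 = 1
  <chi_4*chi_4, chi_2> = (1/12)[1*(9)*conj(1) + 3*(1)*conj(1) + 4*(0)*conj(exp(2*I*pi/3)) + 4*(0)*conj(exp(-2*I*pi/3))]
      = (1/12)[(9) + (3) + (0) + (0)] = 12/12 = 1
  <chi_4*chi_4, chi_3> = (1/12)[1*(9)*conj(1) + 3*(1)*conj(1) + 4*(0)*conj(exp(-2*I*pi/3)) + 4*(0)*conj(exp(2*I*pi/3))]
      = (1/12)[(9) + (3) + (0) + (0)] = 12/12 = 1
  <chi_4*chi_4, chi_4> = (1/12)[1*(9)*conj(3) + 3*(1)*conj(-1) + 4*(0)*conj(0) + 4*(0)*conj(0)]
      = (1/12)[(27) + (-3) + (0) + (0)] = 24/12 = 2
(Exp terms are combined using exp(i*s)*conj(exp(i*t)) = exp(i*(s-t)), and sums of them are collapsed using the identity that for every m > 1 the m distinct m-th roots of unity sum to 0, e.g. 1 + exp(2*I*pi/3) + exp(-2*I*pi/3) = 0.)
Hence the multiplicities are chi_1: 1, chi_2: 1, chi_3: 1, chi_4: 2. Dimension check: dim(chi_4)*dim(chi_4) = 3*3 = 9 and sum (mult * dim) = 1*1 + 1*1 + 1*1 + 2*3 = 9.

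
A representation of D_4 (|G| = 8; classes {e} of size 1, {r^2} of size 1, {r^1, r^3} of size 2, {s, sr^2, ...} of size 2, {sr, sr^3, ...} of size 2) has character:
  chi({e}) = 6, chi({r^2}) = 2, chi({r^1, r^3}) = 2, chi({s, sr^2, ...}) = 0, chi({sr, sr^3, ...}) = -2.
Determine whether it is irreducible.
Not irreducible (reducible): <chi, chi> = 7 > 1.

Working: <chi, chi> = (1/|G|) sum_C |C| * |chi(C)|^2 = (1/8)[1*|6|^2 + 1*|2|^2 + 2*|2|^2 + 2*|0|^2 + 2*|-2|^2]
  = (1/8)[(36) + (4) + (8) + (0) + (8)] = 56/8 = 7.
A character is irreducible iff <chi, chi> = 1, so this representation is reducible.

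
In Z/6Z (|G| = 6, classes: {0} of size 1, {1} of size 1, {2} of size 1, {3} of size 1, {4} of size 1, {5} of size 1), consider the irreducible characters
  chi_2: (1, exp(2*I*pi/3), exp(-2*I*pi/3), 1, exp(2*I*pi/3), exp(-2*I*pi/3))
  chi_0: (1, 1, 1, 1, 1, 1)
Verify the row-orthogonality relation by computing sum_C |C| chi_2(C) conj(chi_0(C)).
Sum = 0; so <chi_2, chi_0> = 0 (distinct irreducibles are orthogonal).

Compute term by term over conjugacy classes (|C| * chi_2(C) * conj(chi_0(C))):
  1*(1)*conj(1) + 1*(exp(2*I*pi/3))*conj(1) + 1*(exp(-2*I*pi/3))*conj(1) + 1*(1)*conj(1) + 1*(exp(2*I*pi/3))*conj(1) + 1*(exp(-2*I*pi/3))*conj(1)
  = (1) + (exp(2*I*pi/3)) + (exp(-2*I*pi/3)) + (1) + (exp(2*I*pi/3)) + (exp(-2*I*pi/3))
  = 0.
(Exp terms are combined using exp(i*s)*conj(exp(i*t)) = exp(i*(s-t)), and sums of them are collapsed using the identity that for every m > 1 the m distinct m-th roots of unity sum to 0, e.g. 1 + exp(2*I*pi/3) + exp(-2*I*pi/3) = 0.)
Dividing by |G| = 6 gives 0/6 = 0, matching the row-orthogonality relation <chi_2, chi_0> = [chi_2 = chi_0].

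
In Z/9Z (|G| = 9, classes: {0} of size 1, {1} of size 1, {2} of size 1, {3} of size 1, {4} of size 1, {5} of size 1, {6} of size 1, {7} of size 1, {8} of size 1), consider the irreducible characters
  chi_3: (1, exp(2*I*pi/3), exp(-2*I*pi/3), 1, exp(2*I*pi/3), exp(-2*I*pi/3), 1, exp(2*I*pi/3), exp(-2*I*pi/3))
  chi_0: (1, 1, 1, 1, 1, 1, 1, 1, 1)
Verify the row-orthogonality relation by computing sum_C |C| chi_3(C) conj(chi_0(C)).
Sum = 0; so <chi_3, chi_0> = 0 (distinct irreducibles are orthogonal).

Details: Compute term by term over conjugacy classes (|C| * chi_3(C) * conj(chi_0(C))):
  1*(1)*conj(1) + 1*(exp(2*I*pi/3))*conj(1) + 1*(exp(-2*I*pi/3))*conj(1) + 1*(1)*conj(1) + 1*(exp(2*I*pi/3))*conj(1) + 1*(exp(-2*I*pi/3))*conj(1) + 1*(1)*conj(1) + 1*(exp(2*I*pi/3))*conj(1) + 1*(exp(-2*I*pi/3))*conj(1)
  = (1) + (exp(2*I*pi/3)) + (exp(-2*I*pi/3)) + (1) + (exp(2*I*pi/3)) + (exp(-2*I*pi/3)) + (1) + (exp(2*I*pi/3)) + (exp(-2*I*pi/3))
  = 0.
(Exp terms are combined using exp(i*s)*conj(exp(i*t)) = exp(i*(s-t)), and sums of them are collapsed using the identity that for every m > 1 the m distinct m-th roots of unity sum to 0, e.g. 1 + exp(2*I*pi/3) + exp(-2*I*pi/3) = 0.)
Dividing by |G| = 9 gives 0/9 = 0, matching the row-orthogonality relation <chi_3, chi_0> = [chi_3 = chi_0].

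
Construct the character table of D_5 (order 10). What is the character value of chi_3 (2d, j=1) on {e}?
Conjugacy classes: {e} of size 1, {r^1, r^4} of size 2, {r^2, r^3} of size 2, {s, sr, ..., sr^4} of size 5.
Character table:
  irrep \ class              {e} (size 1)  {r^1, r^4} (size 2)  {r^2, r^3} (size 2)  {s, sr, ..., sr^4} (size 5)
  chi_1 (triv)               1             1                    1                    1                          
  chi_2 (sign: r->1, s->-1)  1             1                    1                    -1                         
  chi_3 (2d, j=1)            2             -1/2 + sqrt(5)/2     -sqrt(5)/2 - 1/2     0                          
  chi_4 (2d, j=2)            2             -sqrt(5)/2 - 1/2     -1/2 + sqrt(5)/2     0                          

Spot check: chi_3 (2d, j=1) on {e} = 2.

Justification: D_5 has order 2*5 = 10 with 4 conjugacy classes, hence 4 irreducibles. Sum of squared dims 1 + 1 + 4 + 4 = 10 = |G|. Linear characters come from the abelianisation; the 2-dimensional irreps have character r^k -> 2*cos(2*pi*j*k/5), reflections -> 0.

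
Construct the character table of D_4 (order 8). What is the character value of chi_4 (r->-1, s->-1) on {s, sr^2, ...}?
Conjugacy classes: {e} of size 1, {r^2} of size 1, {r^1, r^3} of size 2, {s, sr^2, ...} of size 2, {sr, sr^3, ...} of size 2.
Character table:
  irrep \ class              {e} (size 1)  {r^2} (size 1)  {r^1, r^3} (size 2)  {s, sr^2, ...} (size 2)  {sr, sr^3, ...} (size 2)
  chi_1 (triv)               1             1               1                    1                        1                       
  chi_2 (sign: r->1, s->-1)  1             1               1                    -1                       -1                      
  chi_3 (r->-1, s->1)        1             1               -1                   1                        -1                      
  chi_4 (r->-1, s->-1)       1             1               -1                   -1                       1                       
  chi_5 (2d, j=1)            2             -2              0                    0                        0                       

Spot check: chi_4 (r->-1, s->-1) on {s, sr^2, ...} = -1.

Derivation: D_4 has order 2*4 = 8 with 5 conjugacy classes, hence 5 irreducibles. Sum of squared dims 1 + 1 + 1 + 1 + 4 = 8 = |G|. Linear characters come from the abelianisation; the 2-dimensional irreps have character r^k -> 2*cos(2*pi*j*k/4), reflections -> 0.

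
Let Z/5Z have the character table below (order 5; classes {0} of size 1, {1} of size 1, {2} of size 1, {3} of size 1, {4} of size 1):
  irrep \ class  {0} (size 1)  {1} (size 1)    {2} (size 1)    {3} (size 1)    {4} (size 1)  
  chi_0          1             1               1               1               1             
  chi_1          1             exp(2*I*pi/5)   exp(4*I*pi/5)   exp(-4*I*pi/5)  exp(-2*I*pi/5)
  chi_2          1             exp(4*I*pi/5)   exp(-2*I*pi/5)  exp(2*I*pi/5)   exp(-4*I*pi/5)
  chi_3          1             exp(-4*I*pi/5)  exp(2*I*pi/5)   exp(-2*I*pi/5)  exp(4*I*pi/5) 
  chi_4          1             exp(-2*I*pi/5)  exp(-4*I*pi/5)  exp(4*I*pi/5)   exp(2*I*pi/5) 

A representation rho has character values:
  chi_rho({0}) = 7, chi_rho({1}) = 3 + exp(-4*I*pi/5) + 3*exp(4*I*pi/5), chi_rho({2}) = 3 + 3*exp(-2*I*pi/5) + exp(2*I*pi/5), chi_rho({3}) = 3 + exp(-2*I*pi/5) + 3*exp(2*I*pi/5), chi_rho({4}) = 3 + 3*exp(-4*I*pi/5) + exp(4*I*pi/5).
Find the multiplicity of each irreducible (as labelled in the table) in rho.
Multiplicities: chi_0: 3, chi_1: 0, chi_2: 3, chi_3: 1, chi_4: 0.

Reasoning: Use <chi_rho, chi> = (1/|G|) sum_C |C| * chi_rho(C) * conj(chi(C)) with |G| = 5 for each irreducible chi in the table:
  <chi_rho, chi_0> = (1/5)[1*(7)*conj(1) + 1*(3 + exp(-4*I*pi/5) + 3*exp(4*I*pi/5))*conj(1) + 1*(3 + 3*exp(-2*I*pi/5) + exp(2*I*pi/5))*conj(1) + 1*(3 + exp(-2*I*pi/5) + 3*exp(2*I*pi/5))*conj(1) + 1*(3 + 3*exp(-4*I*pi/5) + exp(4*I*pi/5))*conj(1)]
      = (1/5)[(7) + (3 + exp(-4*I*pi/5) + 3*exp(4*I*pi/5)) + (3 + 3*exp(-2*I*pi/5) + exp(2*I*pi/5)) + (3 + exp(-2*I*pi/5) + 3*exp(2*I*pi/5)) + (3 + 3*exp(-4*I*pi/5) + exp(4*I*pi/5))] = 15/5 = 3
  <chi_rho, chi_1> = (1/5)[1*(7)*conj(1) + 1*(3 + exp(-4*I*pi/5) + 3*exp(4*I*pi/5))*conj(exp(2*I*pi/5)) + 1*(3 + 3*exp(-2*I*pi/5) + exp(2*I*pi/5))*conj(exp(4*I*pi/5)) + 1*(3 + exp(-2*I*pi/5) + 3*exp(2*I*pi/5))*conj(exp(-4*I*pi/5)) + 1*(3 + 3*exp(-4*I*pi/5) + exp(4*I*pi/5))*conj(exp(-2*I*pi/5))]
      = (1/5)[(7) + (3*exp(-2*I*pi/5) + exp(4*I*pi/5) + 3*exp(2*I*pi/5)) + (3*exp(-4*I*pi/5) + exp(-2*I*pi/5) + 3*exp(4*I*pi/5)) + (3*exp(-4*I*pi/5) + exp(2*I*pi/5) + 3*exp(4*I*pi/5)) + (3*exp(-2*I*pi/5) + exp(-4*I*pi/5) + 3*exp(2*I*pi/5))] = 0/5 = 0
  <chi_rho, chi_2> = (1/5)[1*(7)*conj(1) + 1*(3 + exp(-4*I*pi/5) + 3*exp(4*I*pi/5))*conj(exp(4*I*pi/5)) + 1*(3 + 3*exp(-2*I*pi/5) + exp(2*I*pi/5))*conj(exp(-2*I*pi/5)) + 1*(3 + exp(-2*I*pi/5) + 3*exp(2*I*pi/5))*conj(exp(2*I*pi/5)) + 1*(3 + 3*exp(-4*I*pi/5) + exp(4*I*pi/5))*conj(exp(-4*I*pi/5))]
      = (1/5)[(7) + (3 + 3*exp(-4*I*pi/5) + exp(2*I*pi/5)) + (3 + exp(4*I*pi/5) + 3*exp(2*I*pi/5)) + (3 + 3*exp(-2*I*pi/5) + exp(-4*I*pi/5)) + (3 + exp(-2*I*pi/5) + 3*exp(4*I*pi/5))] = 15/5 = 3
  <chi_rho, chi_3> = (1/5)[1*(7)*conj(1) + 1*(3 + exp(-4*I*pi/5) + 3*exp(4*I*pi/5))*conj(exp(-4*I*pi/5)) + 1*(3 + 3*exp(-2*I*pi/5) + exp(2*I*pi/5))*conj(exp(2*I*pi/5)) + 1*(3 + exp(-2*I*pi/5) + 3*exp(2*I*pi/5))*conj(exp(-2*I*pi/5)) + 1*(3 + 3*exp(-4*I*pi/5) + exp(4*I*pi/5))*conj(exp(4*I*pi/5))]
      = (1/5)[(7) + (1 + 3*exp(-2*I*pi/5) + 3*exp(4*I*pi/5)) + (1 + 3*exp(-2*I*pi/5) + 3*exp(-4*I*pi/5)) + (1 + 3*exp(4*I*pi/5) + 3*exp(2*I*pi/5)) + (1 + 3*exp(-4*I*pi/5) + 3*exp(2*I*pi/5))] = 5/5 = 1
  <chi_rho, chi_4> = (1/5)[1*(7)*conj(1) + 1*(3 + exp(-4*I*pi/5) + 3*exp(4*I*pi/5))*conj(exp(-2*I*pi/5)) + 1*(3 + 3*exp(-2*I*pi/5) + exp(2*I*pi/5))*conj(exp(-4*I*pi/5)) + 1*(3 + exp(-2*I*pi/5) + 3*exp(2*I*pi/5))*conj(exp(4*I*pi/5)) + 1*(3 + 3*exp(-4*I*pi/5) + exp(4*I*pi/5))*conj(exp(2*I*pi/5))]
      = (1/5)[(7) + (3*exp(-4*I*pi/5) + exp(-2*I*pi/5) + 3*exp(2*I*pi/5)) + (exp(-4*I*pi/5) + 3*exp(4*I*pi/5) + 3*exp(2*I*pi/5)) + (3*exp(-2*I*pi/5) + 3*exp(-4*I*pi/5) + exp(4*I*pi/5)) + (3*exp(-2*I*pi/5) + exp(2*I*pi/5) + 3*exp(4*I*pi/5))] = 0/5 = 0
(Exp terms are combined using exp(i*s)*conj(exp(i*t)) = exp(i*(s-t)), and sums of them are collapsed using the identity that for every m > 1 the m distinct m-th roots of unity sum to 0, e.g. 1 + exp(2*I*pi/3) + exp(-2*I*pi/3) = 0.)
Dimension check: dim(rho) = sum (mult * dim) = 3*1 + 0*1 + 3*1 + 1*1 + 0*1 = 7 = chi_rho(e) = 7.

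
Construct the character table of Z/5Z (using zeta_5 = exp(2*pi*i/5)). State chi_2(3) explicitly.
Character table of Z/5Z (irreps indexed chi_0,...,chi_4 with chi_k(m) = zeta_5^(k*m), zeta_5 = exp(2*pi*i/5)):
  irrep \ class  {0} (size 1)  {1} (size 1)    {2} (size 1)    {3} (size 1)    {4} (size 1)  
  chi_0          1             1               1               1               1             
  chi_1          1             exp(2*I*pi/5)   exp(4*I*pi/5)   exp(-4*I*pi/5)  exp(-2*I*pi/5)
  chi_2          1             exp(4*I*pi/5)   exp(-2*I*pi/5)  exp(2*I*pi/5)   exp(-4*I*pi/5)
  chi_3          1             exp(-4*I*pi/5)  exp(2*I*pi/5)   exp(-2*I*pi/5)  exp(4*I*pi/5) 
  chi_4          1             exp(-2*I*pi/5)  exp(-4*I*pi/5)  exp(4*I*pi/5)   exp(2*I*pi/5) 

Spot check: chi_2(3) = zeta_5^(2*3) = zeta_5^6 = exp(2*I*pi/5).

Derivation: Z/5Z is abelian, so all 5 irreducible complex representations are 1-dimensional. They are given by chi_k(m) = zeta_5^(k*m) for k = 0,...,4. Row orthogonality: sum_m chi_k(m) conj(chi_l(m)) = 5 * [k = l].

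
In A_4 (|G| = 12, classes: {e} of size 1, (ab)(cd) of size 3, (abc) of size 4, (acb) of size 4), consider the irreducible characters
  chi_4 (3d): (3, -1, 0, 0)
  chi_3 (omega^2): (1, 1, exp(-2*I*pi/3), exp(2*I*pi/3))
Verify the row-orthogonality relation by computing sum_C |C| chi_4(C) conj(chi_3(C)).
Sum = 0; so <chi_4, chi_3> = 0 (distinct irreducibles are orthogonal).

Justification: Compute term by term over conjugacy classes (|C| * chi_4(C) * conj(chi_3(C))):
  1*(3)*conj(1) + 3*(-1)*conj(1) + 4*(0)*conj(exp(-2*I*pi/3)) + 4*(0)*conj(exp(2*I*pi/3))
  = (3) + (-3) + (0) + (0)
  = 0.
(Exp terms are combined using exp(i*s)*conj(exp(i*t)) = exp(i*(s-t)), and sums of them are collapsed using the identity that for every m > 1 the m distinct m-th roots of unity sum to 0, e.g. 1 + exp(2*I*pi/3) + exp(-2*I*pi/3) = 0.)
Dividing by |G| = 12 gives 0/12 = 0, matching the row-orthogonality relation <chi_4, chi_3> = [chi_4 = chi_3].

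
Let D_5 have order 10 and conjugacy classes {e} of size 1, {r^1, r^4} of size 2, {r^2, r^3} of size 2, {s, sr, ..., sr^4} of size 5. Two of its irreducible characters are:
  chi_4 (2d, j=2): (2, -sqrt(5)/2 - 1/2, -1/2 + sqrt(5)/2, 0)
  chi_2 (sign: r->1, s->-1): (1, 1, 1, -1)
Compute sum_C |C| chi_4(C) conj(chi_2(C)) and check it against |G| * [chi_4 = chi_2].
Sum = 0; so <chi_4, chi_2> = 0 (distinct irreducibles are orthogonal).

Derivation: Compute term by term over conjugacy classes (|C| * chi_4(C) * conj(chi_2(C))):
  1*(2)*conj(1) + 2*(-sqrt(5)/2 - 1/2)*conj(1) + 2*(-1/2 + sqrt(5)/2)*conj(1) + 5*(0)*conj(-1)
  = (2) + (-sqrt(5) - 1) + (-1 + sqrt(5)) + (0)
  = 0.
Dividing by |G| = 10 gives 0/10 = 0, matching the row-orthogonality relation <chi_4, chi_2> = [chi_4 = chi_2].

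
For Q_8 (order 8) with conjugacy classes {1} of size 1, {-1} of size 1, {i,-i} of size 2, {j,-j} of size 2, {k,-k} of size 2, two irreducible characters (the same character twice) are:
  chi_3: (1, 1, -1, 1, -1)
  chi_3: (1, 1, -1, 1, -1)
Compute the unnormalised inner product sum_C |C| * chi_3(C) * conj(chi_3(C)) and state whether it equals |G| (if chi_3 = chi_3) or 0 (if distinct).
Sum = 8 = |G| = 8; so <chi_3, chi_3> = 1 (norm-1 confirms irreducibility).

Derivation: Compute term by term over conjugacy classes (|C| * chi_3(C) * conj(chi_3(C))):
  1*(1)*conj(1) + 1*(1)*conj(1) + 2*(-1)*conj(-1) + 2*(1)*conj(1) + 2*(-1)*conj(-1)
  = (1) + (1) + (2) + (2) + (2)
  = 8.
Dividing by |G| = 8 gives 8/8 = 1, matching the row-orthogonality relation <chi_3, chi_3> = [chi_3 = chi_3].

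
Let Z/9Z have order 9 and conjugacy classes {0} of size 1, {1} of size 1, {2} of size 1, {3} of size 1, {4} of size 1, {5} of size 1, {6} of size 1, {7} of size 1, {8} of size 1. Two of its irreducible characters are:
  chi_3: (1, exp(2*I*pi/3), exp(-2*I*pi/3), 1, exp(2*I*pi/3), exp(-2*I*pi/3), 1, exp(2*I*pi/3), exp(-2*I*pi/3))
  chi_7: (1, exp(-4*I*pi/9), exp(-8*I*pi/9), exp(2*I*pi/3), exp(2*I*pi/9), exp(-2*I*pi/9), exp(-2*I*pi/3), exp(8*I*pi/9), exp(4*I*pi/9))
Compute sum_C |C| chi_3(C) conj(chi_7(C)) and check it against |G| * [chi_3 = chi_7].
Sum = 0; so <chi_3, chi_7> = 0 (distinct irreducibles are orthogonal).

Working: Compute term by term over conjugacy classes (|C| * chi_3(C) * conj(chi_7(C))):
  1*(1)*conj(1) + 1*(exp(2*I*pi/3))*conj(exp(-4*I*pi/9)) + 1*(exp(-2*I*pi/3))*conj(exp(-8*I*pi/9)) + 1*(1)*conj(exp(2*I*pi/3)) + 1*(exp(2*I*pi/3))*conj(exp(2*I*pi/9)) + 1*(exp(-2*I*pi/3))*conj(exp(-2*I*pi/9)) + 1*(1)*conj(exp(-2*I*pi/3)) + 1*(exp(2*I*pi/3))*conj(exp(8*I*pi/9)) + 1*(exp(-2*I*pi/3))*conj(exp(4*I*pi/9))
  = (1) + (exp(-8*I*pi/9)) + (exp(2*I*pi/9)) + (exp(-2*I*pi/3)) + (exp(4*I*pi/9)) + (exp(-4*I*pi/9)) + (exp(2*I*pi/3)) + (exp(-2*I*pi/9)) + (exp(8*I*pi/9))
  = 0.
(Exp terms are combined using exp(i*s)*conj(exp(i*t)) = exp(i*(s-t)), and sums of them are collapsed using the identity that for every m > 1 the m distinct m-th roots of unity sum to 0, e.g. 1 + exp(2*I*pi/3) + exp(-2*I*pi/3) = 0.)
Dividing by |G| = 9 gives 0/9 = 0, matching the row-orthogonality relation <chi_3, chi_7> = [chi_3 = chi_7].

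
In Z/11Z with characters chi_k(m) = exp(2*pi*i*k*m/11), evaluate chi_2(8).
chi_2(8) = zeta_11^16 = exp(10*I*pi/11)

Proof sketch: chi_2(8) = zeta_11^(2*8) = zeta_11^16. Since zeta_11^11 = 1, this equals zeta_11^5 = exp(2*pi*i*5/11) = exp(10*I*pi/11).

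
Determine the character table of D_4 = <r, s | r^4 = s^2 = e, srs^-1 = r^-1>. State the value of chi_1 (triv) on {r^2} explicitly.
Conjugacy classes: {e} of size 1, {r^2} of size 1, {r^1, r^3} of size 2, {s, sr^2, ...} of size 2, {sr, sr^3, ...} of size 2.
Character table:
  irrep \ class              {e} (size 1)  {r^2} (size 1)  {r^1, r^3} (size 2)  {s, sr^2, ...} (size 2)  {sr, sr^3, ...} (size 2)
  chi_1 (triv)               1             1               1                    1                        1                       
  chi_2 (sign: r->1, s->-1)  1             1               1                    -1                       -1                      
  chi_3 (r->-1, s->1)        1             1               -1                   1                        -1                      
  chi_4 (r->-1, s->-1)       1             1               -1                   -1                       1                       
  chi_5 (2d, j=1)            2             -2              0                    0                        0                       

Spot check: chi_1 (triv) on {r^2} = 1.

D_4 has order 2*4 = 8 with 5 conjugacy classes, hence 5 irreducibles. Sum of squared dims 1 + 1 + 1 + 1 + 4 = 8 = |G|. Linear characters come from the abelianisation; the 2-dimensional irreps have character r^k -> 2*cos(2*pi*j*k/4), reflections -> 0.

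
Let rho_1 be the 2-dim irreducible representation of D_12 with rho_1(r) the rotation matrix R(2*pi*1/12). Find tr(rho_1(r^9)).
chi_{rho_1}(r^9) = 2*cos(2*pi*1*9/12) = 0

Solution. rho_1(r^9) is rotation by angle 2*pi*1*9/12, whose trace is 2*cos(2*pi*1*9/12) = 0.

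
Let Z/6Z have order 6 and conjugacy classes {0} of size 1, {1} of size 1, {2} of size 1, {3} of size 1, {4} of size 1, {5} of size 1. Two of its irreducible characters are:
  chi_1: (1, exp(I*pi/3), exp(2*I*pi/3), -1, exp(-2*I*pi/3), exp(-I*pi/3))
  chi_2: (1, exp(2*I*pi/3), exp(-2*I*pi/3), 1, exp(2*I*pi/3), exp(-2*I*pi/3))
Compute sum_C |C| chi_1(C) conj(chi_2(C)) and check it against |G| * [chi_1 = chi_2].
Sum = 0; so <chi_1, chi_2> = 0 (distinct irreducibles are orthogonal).

Compute term by term over conjugacy classes (|C| * chi_1(C) * conj(chi_2(C))):
  1*(1)*conj(1) + 1*(exp(I*pi/3))*conj(exp(2*I*pi/3)) + 1*(exp(2*I*pi/3))*conj(exp(-2*I*pi/3)) + 1*(-1)*conj(1) + 1*(exp(-2*I*pi/3))*conj(exp(2*I*pi/3)) + 1*(exp(-I*pi/3))*conj(exp(-2*I*pi/3))
  = (1) + (exp(-I*pi/3)) + (exp(-2*I*pi/3)) + (-1) + (exp(2*I*pi/3)) + (exp(I*pi/3))
  = 0.
(Exp terms are combined using exp(i*s)*conj(exp(i*t)) = exp(i*(s-t)), and sums of them are collapsed using the identity that for every m > 1 the m distinct m-th roots of unity sum to 0, e.g. 1 + exp(2*I*pi/3) + exp(-2*I*pi/3) = 0.)
Dividing by |G| = 6 gives 0/6 = 0, matching the row-orthogonality relation <chi_1, chi_2> = [chi_1 = chi_2].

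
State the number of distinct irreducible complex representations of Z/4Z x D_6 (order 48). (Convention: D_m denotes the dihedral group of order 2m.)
24

Reasoning: The number of irreducible complex representations of a finite group equals its number of conjugacy classes. For a direct product, #classes(G x H) = #classes(G) * #classes(H). Z/4Z has 4 classes (abelian), D_6 has 6 classes, so 4 * 6 = 24, so Z/4Z x D_6 (order 48) has exactly 24 irreducible complex representations.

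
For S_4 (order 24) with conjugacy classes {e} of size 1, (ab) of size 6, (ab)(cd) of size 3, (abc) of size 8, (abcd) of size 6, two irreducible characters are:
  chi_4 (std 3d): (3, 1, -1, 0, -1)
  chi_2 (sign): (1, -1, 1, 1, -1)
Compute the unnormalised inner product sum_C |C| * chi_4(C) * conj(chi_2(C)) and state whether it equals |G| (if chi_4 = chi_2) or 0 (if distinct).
Sum = 0; so <chi_4, chi_2> = 0 (distinct irreducibles are orthogonal).

Justification: Compute term by term over conjugacy classes (|C| * chi_4(C) * conj(chi_2(C))):
  1*(3)*conj(1) + 6*(1)*conj(-1) + 3*(-1)*conj(1) + 8*(0)*conj(1) + 6*(-1)*conj(-1)
  = (3) + (-6) + (-3) + (0) + (6)
  = 0.
Dividing by |G| = 24 gives 0/24 = 0, matching the row-orthogonality relation <chi_4, chi_2> = [chi_4 = chi_2].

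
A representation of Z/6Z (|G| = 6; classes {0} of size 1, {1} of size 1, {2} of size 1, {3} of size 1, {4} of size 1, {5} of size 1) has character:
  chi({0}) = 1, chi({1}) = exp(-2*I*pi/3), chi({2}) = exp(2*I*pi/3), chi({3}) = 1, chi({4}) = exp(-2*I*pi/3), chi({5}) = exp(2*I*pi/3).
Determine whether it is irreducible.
Irreducible: <chi, chi> = 1.

Derivation: <chi, chi> = (1/|G|) sum_C |C| * |chi(C)|^2 = (1/6)[1*|1|^2 + 1*|exp(-2*I*pi/3)|^2 + 1*|exp(2*I*pi/3)|^2 + 1*|1|^2 + 1*|exp(-2*I*pi/3)|^2 + 1*|exp(2*I*pi/3)|^2]
  = (1/6)[(1) + (1) + (1) + (1) + (1) + (1)] = 6/6 = 1.
(Exp terms are combined using exp(i*s)*conj(exp(i*t)) = exp(i*(s-t)), and sums of them are collapsed using the identity that for every m > 1 the m distinct m-th roots of unity sum to 0, e.g. 1 + exp(2*I*pi/3) + exp(-2*I*pi/3) = 0.)
A character is irreducible iff <chi, chi> = 1, so this representation is irreducible.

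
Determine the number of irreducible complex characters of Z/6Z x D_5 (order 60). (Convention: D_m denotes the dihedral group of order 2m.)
24

Justification: The number of irreducible complex representations of a finite group equals its number of conjugacy classes. For a direct product, #classes(G x H) = #classes(G) * #classes(H). Z/6Z has 6 classes (abelian), D_5 has 4 classes, so 6 * 4 = 24, so Z/6Z x D_5 (order 60) has exactly 24 irreducible complex representations.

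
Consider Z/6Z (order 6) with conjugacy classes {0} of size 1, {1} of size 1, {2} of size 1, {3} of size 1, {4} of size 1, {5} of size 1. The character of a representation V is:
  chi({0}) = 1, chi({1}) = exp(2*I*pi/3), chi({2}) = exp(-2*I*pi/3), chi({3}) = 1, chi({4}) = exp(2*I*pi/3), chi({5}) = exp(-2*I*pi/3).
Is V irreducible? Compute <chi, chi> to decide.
Irreducible: <chi, chi> = 1.

Explanation: <chi, chi> = (1/|G|) sum_C |C| * |chi(C)|^2 = (1/6)[1*|1|^2 + 1*|exp(2*I*pi/3)|^2 + 1*|exp(-2*I*pi/3)|^2 + 1*|1|^2 + 1*|exp(2*I*pi/3)|^2 + 1*|exp(-2*I*pi/3)|^2]
  = (1/6)[(1) + (1) + (1) + (1) + (1) + (1)] = 6/6 = 1.
(Exp terms are combined using exp(i*s)*conj(exp(i*t)) = exp(i*(s-t)), and sums of them are collapsed using the identity that for every m > 1 the m distinct m-th roots of unity sum to 0, e.g. 1 + exp(2*I*pi/3) + exp(-2*I*pi/3) = 0.)
A character is irreducible iff <chi, chi> = 1, so this representation is irreducible.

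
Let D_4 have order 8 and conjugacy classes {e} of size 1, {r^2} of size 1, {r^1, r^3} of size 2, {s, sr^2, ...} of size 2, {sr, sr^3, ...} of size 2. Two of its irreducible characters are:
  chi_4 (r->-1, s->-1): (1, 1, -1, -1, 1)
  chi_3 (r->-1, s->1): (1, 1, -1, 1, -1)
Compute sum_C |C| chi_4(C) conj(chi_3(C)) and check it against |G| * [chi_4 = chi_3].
Sum = 0; so <chi_4, chi_3> = 0 (distinct irreducibles are orthogonal).

Solution. Compute term by term over conjugacy classes (|C| * chi_4(C) * conj(chi_3(C))):
  1*(1)*conj(1) + 1*(1)*conj(1) + 2*(-1)*conj(-1) + 2*(-1)*conj(1) + 2*(1)*conj(-1)
  = (1) + (1) + (2) + (-2) + (-2)
  = 0.
Dividing by |G| = 8 gives 0/8 = 0, matching the row-orthogonality relation <chi_4, chi_3> = [chi_4 = chi_3].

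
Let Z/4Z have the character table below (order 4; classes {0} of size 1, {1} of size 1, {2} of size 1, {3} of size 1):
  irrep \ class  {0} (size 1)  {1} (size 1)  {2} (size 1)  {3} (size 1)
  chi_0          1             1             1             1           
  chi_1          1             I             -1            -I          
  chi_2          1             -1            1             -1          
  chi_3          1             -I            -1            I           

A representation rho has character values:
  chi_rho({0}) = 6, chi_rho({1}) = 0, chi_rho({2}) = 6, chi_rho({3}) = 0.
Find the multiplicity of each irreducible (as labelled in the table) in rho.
Multiplicities: chi_0: 3, chi_1: 0, chi_2: 3, chi_3: 0.

Solution. Use <chi_rho, chi> = (1/|G|) sum_C |C| * chi_rho(C) * conj(chi(C)) with |G| = 4 for each irreducible chi in the table:
  <chi_rho, chi_0> = (1/4)[1*(6)*conj(1) + 1*(0)*conj(1) + 1*(6)*conj(1) + 1*(0)*conj(1)]
      = (1/4)[(6) + (0) + (6) + (0)] = 12/4 = 3
  <chi_rho, chi_1> = (1/4)[1*(6)*conj(1) + 1*(0)*conj(I) + 1*(6)*conj(-1) + 1*(0)*conj(-I)]
      = (1/4)[(6) + (0) + (-6) + (0)] = 0/4 = 0
  <chi_rho, chi_2> = (1/4)[1*(6)*conj(1) + 1*(0)*conj(-1) + 1*(6)*conj(1) + 1*(0)*conj(-1)]
      = (1/4)[(6) + (0) + (6) + (0)] = 12/4 = 3
  <chi_rho, chi_3> = (1/4)[1*(6)*conj(1) + 1*(0)*conj(-I) + 1*(6)*conj(-1) + 1*(0)*conj(I)]
      = (1/4)[(6) + (0) + (-6) + (0)] = 0/4 = 0
(Exp terms are combined using exp(i*s)*conj(exp(i*t)) = exp(i*(s-t)), and sums of them are collapsed using the identity that for every m > 1 the m distinct m-th roots of unity sum to 0, e.g. 1 + exp(2*I*pi/3) + exp(-2*I*pi/3) = 0.)
Dimension check: dim(rho) = sum (mult * dim) = 3*1 + 0*1 + 3*1 + 0*1 = 6 = chi_rho(e) = 6.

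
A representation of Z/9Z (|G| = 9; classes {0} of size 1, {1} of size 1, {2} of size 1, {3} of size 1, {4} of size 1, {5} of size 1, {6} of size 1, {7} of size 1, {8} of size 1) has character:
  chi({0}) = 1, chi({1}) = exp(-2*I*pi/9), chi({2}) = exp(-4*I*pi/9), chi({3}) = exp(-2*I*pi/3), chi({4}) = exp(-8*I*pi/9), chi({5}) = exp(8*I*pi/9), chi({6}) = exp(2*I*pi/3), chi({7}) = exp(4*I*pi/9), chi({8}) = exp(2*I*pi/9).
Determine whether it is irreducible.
Irreducible: <chi, chi> = 1.

<chi, chi> = (1/|G|) sum_C |C| * |chi(C)|^2 = (1/9)[1*|1|^2 + 1*|exp(-2*I*pi/9)|^2 + 1*|exp(-4*I*pi/9)|^2 + 1*|exp(-2*I*pi/3)|^2 + 1*|exp(-8*I*pi/9)|^2 + 1*|exp(8*I*pi/9)|^2 + 1*|exp(2*I*pi/3)|^2 + 1*|exp(4*I*pi/9)|^2 + 1*|exp(2*I*pi/9)|^2]
  = (1/9)[(1) + (1) + (1) + (1) + (1) + (1) + (1) + (1) + (1)] = 9/9 = 1.
(Exp terms are combined using exp(i*s)*conj(exp(i*t)) = exp(i*(s-t)), and sums of them are collapsed using the identity that for every m > 1 the m distinct m-th roots of unity sum to 0, e.g. 1 + exp(2*I*pi/3) + exp(-2*I*pi/3) = 0.)
A character is irreducible iff <chi, chi> = 1, so this representation is irreducible.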